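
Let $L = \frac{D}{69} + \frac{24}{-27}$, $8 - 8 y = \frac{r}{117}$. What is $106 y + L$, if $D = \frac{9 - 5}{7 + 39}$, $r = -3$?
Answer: $\frac{26106991}{247572} \approx 105.45$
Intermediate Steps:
$D = \frac{2}{23}$ ($D = \frac{4}{46} = 4 \cdot \frac{1}{46} = \frac{2}{23} \approx 0.086957$)
$y = \frac{313}{312}$ ($y = 1 - \frac{\left(-3\right) \frac{1}{117}}{8} = 1 - - \frac{1}{312} = 1 + \frac{1}{312} = \frac{313}{312} \approx 1.0032$)
$L = - \frac{4226}{4761}$ ($L = \frac{2}{23 \cdot 69} + \frac{24}{-27} = \frac{2}{23} \cdot \frac{1}{69} + 24 \left(- \frac{1}{27}\right) = \frac{2}{1587} - \frac{8}{9} = - \frac{4226}{4761} \approx -0.88763$)
$106 y + L = 106 \cdot \frac{313}{312} - \frac{4226}{4761} = \frac{16589}{156} - \frac{4226}{4761} = \frac{26106991}{247572}$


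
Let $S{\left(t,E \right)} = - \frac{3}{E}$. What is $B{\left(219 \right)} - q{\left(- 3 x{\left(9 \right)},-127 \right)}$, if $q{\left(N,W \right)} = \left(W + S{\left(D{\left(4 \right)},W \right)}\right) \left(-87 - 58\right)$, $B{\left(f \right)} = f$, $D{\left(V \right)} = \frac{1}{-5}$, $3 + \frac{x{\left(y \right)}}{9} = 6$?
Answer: $- \frac{2310457}{127} \approx -18193.0$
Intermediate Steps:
$x{\left(y \right)} = 27$ ($x{\left(y \right)} = -27 + 9 \cdot 6 = -27 + 54 = 27$)
$D{\left(V \right)} = - \frac{1}{5}$
$q{\left(N,W \right)} = - 145 W + \frac{435}{W}$ ($q{\left(N,W \right)} = \left(W - \frac{3}{W}\right) \left(-87 - 58\right) = \left(W - \frac{3}{W}\right) \left(-145\right) = - 145 W + \frac{435}{W}$)
$B{\left(219 \right)} - q{\left(- 3 x{\left(9 \right)},-127 \right)} = 219 - \left(\left(-145\right) \left(-127\right) + \frac{435}{-127}\right) = 219 - \left(18415 + 435 \left(- \frac{1}{127}\right)\right) = 219 - \left(18415 - \frac{435}{127}\right) = 219 - \frac{2338270}{127} = - \frac{2310457}{127}$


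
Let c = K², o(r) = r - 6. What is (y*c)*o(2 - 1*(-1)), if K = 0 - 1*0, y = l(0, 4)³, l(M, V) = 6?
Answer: 0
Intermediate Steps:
y = 216 (y = 6³ = 216)
o(r) = -6 + r
K = 0 (K = 0 + 0 = 0)
c = 0 (c = 0² = 0)
(y*c)*o(2 - 1*(-1)) = (216*0)*(-6 + (2 - 1*(-1))) = 0*(-6 + (2 + 1)) = 0*(-6 + 3) = 0*(-3) = 0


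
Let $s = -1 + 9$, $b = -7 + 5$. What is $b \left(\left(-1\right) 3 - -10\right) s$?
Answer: $-112$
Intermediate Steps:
$b = -2$
$s = 8$
$b \left(\left(-1\right) 3 - -10\right) s = - 2 \left(\left(-1\right) 3 - -10\right) 8 = - 2 \left(-3 + 10\right) 8 = \left(-2\right) 7 \cdot 8 = \left(-14\right) 8 = -112$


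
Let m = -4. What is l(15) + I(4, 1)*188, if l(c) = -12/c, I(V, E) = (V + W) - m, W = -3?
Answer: 4696/5 ≈ 939.20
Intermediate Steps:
I(V, E) = 1 + V (I(V, E) = (V - 3) - 1*(-4) = (-3 + V) + 4 = 1 + V)
l(15) + I(4, 1)*188 = -12/15 + (1 + 4)*188 = -12*1/15 + 5*188 = -⅘ + 940 = 4696/5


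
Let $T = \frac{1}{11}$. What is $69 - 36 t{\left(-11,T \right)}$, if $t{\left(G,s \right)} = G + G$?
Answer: $861$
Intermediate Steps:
$T = \frac{1}{11} \approx 0.090909$
$t{\left(G,s \right)} = 2 G$
$69 - 36 t{\left(-11,T \right)} = 69 - 36 \cdot 2 \left(-11\right) = 69 - -792 = 69 + 792 = 861$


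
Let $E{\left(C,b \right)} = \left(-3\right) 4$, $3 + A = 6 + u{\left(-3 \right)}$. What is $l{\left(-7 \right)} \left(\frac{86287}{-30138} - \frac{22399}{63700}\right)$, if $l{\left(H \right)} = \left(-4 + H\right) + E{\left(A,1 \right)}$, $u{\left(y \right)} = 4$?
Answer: $\frac{5459441851}{73838100} \approx 73.938$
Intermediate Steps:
$A = 7$ ($A = -3 + \left(6 + 4\right) = -3 + 10 = 7$)
$E{\left(C,b \right)} = -12$
$l{\left(H \right)} = -16 + H$ ($l{\left(H \right)} = \left(-4 + H\right) - 12 = -16 + H$)
$l{\left(-7 \right)} \left(\frac{86287}{-30138} - \frac{22399}{63700}\right) = \left(-16 - 7\right) \left(\frac{86287}{-30138} - \frac{22399}{63700}\right) = - 23 \left(86287 \left(- \frac{1}{30138}\right) - \frac{1723}{4900}\right) = - 23 \left(- \frac{86287}{30138} - \frac{1723}{4900}\right) = \left(-23\right) \left(- \frac{237367037}{73838100}\right) = \frac{5459441851}{73838100}$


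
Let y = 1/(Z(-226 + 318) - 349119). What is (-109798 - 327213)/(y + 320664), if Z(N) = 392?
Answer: -152397534997/111824194727 ≈ -1.3628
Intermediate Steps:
y = -1/348727 (y = 1/(392 - 349119) = 1/(-348727) = -1/348727 ≈ -2.8676e-6)
(-109798 - 327213)/(y + 320664) = (-109798 - 327213)/(-1/348727 + 320664) = -437011/111824194727/348727 = -437011*348727/111824194727 = -152397534997/111824194727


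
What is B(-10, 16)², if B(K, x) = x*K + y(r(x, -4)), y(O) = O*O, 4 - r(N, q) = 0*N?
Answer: 20736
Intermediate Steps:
r(N, q) = 4 (r(N, q) = 4 - 0*N = 4 - 1*0 = 4 + 0 = 4)
y(O) = O²
B(K, x) = 16 + K*x (B(K, x) = x*K + 4² = K*x + 16 = 16 + K*x)
B(-10, 16)² = (16 - 10*16)² = (16 - 160)² = (-144)² = 20736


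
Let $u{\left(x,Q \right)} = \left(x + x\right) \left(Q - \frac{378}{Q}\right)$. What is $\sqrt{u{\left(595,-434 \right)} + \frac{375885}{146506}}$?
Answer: $\frac{i \sqrt{11063000115116470}}{146506} \approx 717.93 i$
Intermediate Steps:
$u{\left(x,Q \right)} = 2 x \left(Q - \frac{378}{Q}\right)$
$\sqrt{u{\left(595,-434 \right)} + \frac{375885}{146506}} = \sqrt{2 \cdot 595 \frac{1}{-434} \left(-378 + \left(-434\right)^{2}\right) + \frac{375885}{146506}} = \sqrt{2 \cdot 595 \left(- \frac{1}{434}\right) \left(-378 + 188356\right) + 375885 \cdot \frac{1}{146506}} = \sqrt{2 \cdot 595 \left(- \frac{1}{434}\right) 187978 + \frac{375885}{146506}} = \sqrt{- \frac{15978130}{31} + \frac{375885}{146506}} = \sqrt{- \frac{75512266495}{146506}} = \frac{i \sqrt{11063000115116470}}{146506}$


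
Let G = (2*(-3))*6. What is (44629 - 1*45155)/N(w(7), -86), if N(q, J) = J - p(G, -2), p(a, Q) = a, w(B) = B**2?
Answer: 263/25 ≈ 10.520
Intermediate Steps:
G = -36 (G = -6*6 = -36)
N(q, J) = 36 + J (N(q, J) = J - 1*(-36) = J + 36 = 36 + J)
(44629 - 1*45155)/N(w(7), -86) = (44629 - 1*45155)/(36 - 86) = (44629 - 45155)/(-50) = -526*(-1/50) = 263/25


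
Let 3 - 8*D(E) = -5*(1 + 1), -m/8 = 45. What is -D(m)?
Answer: -13/8 ≈ -1.6250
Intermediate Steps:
m = -360 (m = -8*45 = -360)
D(E) = 13/8 (D(E) = 3/8 - (-5)*(1 + 1)/8 = 3/8 - (-5)*2/8 = 3/8 - ⅛*(-10) = 3/8 + 5/4 = 13/8)
-D(m) = -1*13/8 = -13/8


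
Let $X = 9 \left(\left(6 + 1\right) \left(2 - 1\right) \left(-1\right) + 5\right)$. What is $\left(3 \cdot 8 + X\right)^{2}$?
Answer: $36$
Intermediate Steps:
$X = -18$ ($X = 9 \left(7 \cdot 1 \left(-1\right) + 5\right) = 9 \left(7 \left(-1\right) + 5\right) = 9 \left(-7 + 5\right) = 9 \left(-2\right) = -18$)
$\left(3 \cdot 8 + X\right)^{2} = \left(3 \cdot 8 - 18\right)^{2} = \left(24 - 18\right)^{2} = 6^{2} = 36$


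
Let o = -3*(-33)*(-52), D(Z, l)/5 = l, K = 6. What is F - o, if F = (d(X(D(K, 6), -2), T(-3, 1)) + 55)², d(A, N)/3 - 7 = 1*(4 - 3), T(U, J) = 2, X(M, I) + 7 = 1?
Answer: 11389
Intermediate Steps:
D(Z, l) = 5*l
X(M, I) = -6 (X(M, I) = -7 + 1 = -6)
d(A, N) = 24 (d(A, N) = 21 + 3*(1*(4 - 3)) = 21 + 3*(1*1) = 21 + 3*1 = 21 + 3 = 24)
F = 6241 (F = (24 + 55)² = 79² = 6241)
o = -5148 (o = 99*(-52) = -5148)
F - o = 6241 - 1*(-5148) = 6241 + 5148 = 11389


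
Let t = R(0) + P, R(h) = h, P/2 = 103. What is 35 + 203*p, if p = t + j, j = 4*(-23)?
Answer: 23177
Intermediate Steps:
P = 206 (P = 2*103 = 206)
j = -92
t = 206 (t = 0 + 206 = 206)
p = 114 (p = 206 - 92 = 114)
35 + 203*p = 35 + 203*114 = 35 + 23142 = 23177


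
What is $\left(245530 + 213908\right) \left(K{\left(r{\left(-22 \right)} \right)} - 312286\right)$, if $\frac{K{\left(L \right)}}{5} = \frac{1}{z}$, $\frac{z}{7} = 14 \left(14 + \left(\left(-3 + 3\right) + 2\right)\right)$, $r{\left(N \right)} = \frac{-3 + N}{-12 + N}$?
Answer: $- \frac{16069318025931}{112} \approx -1.4348 \cdot 10^{11}$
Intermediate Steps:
$r{\left(N \right)} = \frac{-3 + N}{-12 + N}$
$z = 1568$ ($z = 7 \cdot 14 \left(14 + \left(\left(-3 + 3\right) + 2\right)\right) = 7 \cdot 14 \left(14 + \left(0 + 2\right)\right) = 7 \cdot 14 \left(14 + 2\right) = 7 \cdot 14 \cdot 16 = 7 \cdot 224 = 1568$)
$K{\left(L \right)} = \frac{5}{1568}$
$\left(245530 + 213908\right) \left(K{\left(r{\left(-22 \right)} \right)} - 312286\right) = \left(245530 + 213908\right) \left(\frac{5}{1568} - 312286\right) = 459438 \left(- \frac{489664443}{1568}\right) = - \frac{16069318025931}{112}$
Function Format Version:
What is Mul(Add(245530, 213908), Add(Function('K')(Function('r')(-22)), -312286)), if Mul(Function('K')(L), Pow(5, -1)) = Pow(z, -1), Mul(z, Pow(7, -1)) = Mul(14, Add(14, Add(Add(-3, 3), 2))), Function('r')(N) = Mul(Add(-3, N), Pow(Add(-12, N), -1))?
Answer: Rational(-16069318025931, 112) ≈ -1.4348e+11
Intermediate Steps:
Function('r')(N) = Mul(Pow(Add(-12, N), -1), Add(-3, N))
z = 1568 (z = Mul(7, Mul(14, Add(14, Add(Add(-3, 3), 2)))) = Mul(7, Mul(14, Add(14, Add(0, 2)))) = Mul(7, Mul(14, Add(14, 2))) = Mul(7, Mul(14, 16)) = Mul(7, 224) = 1568)
Function('K')(L) = Rational(5, 1568) (Function('K')(L) = Mul(5, Pow(1568, -1)) = Mul(5, Rational(1, 1568)) = Rational(5, 1568))
Mul(Add(245530, 213908), Add(Function('K')(Function('r')(-22)), -312286)) = Mul(Add(245530, 213908), Add(Rational(5, 1568), -312286)) = Mul(459438, Rational(-489664443, 1568)) = Rational(-16069318025931, 112)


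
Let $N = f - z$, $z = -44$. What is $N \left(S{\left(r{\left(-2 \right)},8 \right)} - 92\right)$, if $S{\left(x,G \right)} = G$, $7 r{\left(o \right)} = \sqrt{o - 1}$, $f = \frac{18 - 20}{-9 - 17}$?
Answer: $- \frac{48132}{13} \approx -3702.5$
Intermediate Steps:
$f = \frac{1}{13}$ ($f = - \frac{2}{-26} = \left(-2\right) \left(- \frac{1}{26}\right) = \frac{1}{13} \approx 0.076923$)
$r{\left(o \right)} = \frac{\sqrt{-1 + o}}{7}$ ($r{\left(o \right)} = \frac{\sqrt{o - 1}}{7} = \frac{\sqrt{-1 + o}}{7}$)
$N = \frac{573}{13}$ ($N = \frac{1}{13} - -44 = \frac{1}{13} + 44 = \frac{573}{13} \approx 44.077$)
$N \left(S{\left(r{\left(-2 \right)},8 \right)} - 92\right) = \frac{573 \left(8 - 92\right)}{13} = \frac{573}{13} \left(-84\right) = - \frac{48132}{13}$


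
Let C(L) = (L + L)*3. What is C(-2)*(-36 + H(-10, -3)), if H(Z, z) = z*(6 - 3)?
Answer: 540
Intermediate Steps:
C(L) = 6*L (C(L) = (2*L)*3 = 6*L)
H(Z, z) = 3*z (H(Z, z) = z*3 = 3*z)
C(-2)*(-36 + H(-10, -3)) = (6*(-2))*(-36 + 3*(-3)) = -12*(-36 - 9) = -12*(-45) = 540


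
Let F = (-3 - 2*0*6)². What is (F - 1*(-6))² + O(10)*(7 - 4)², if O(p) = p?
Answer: 315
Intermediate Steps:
F = 9 (F = (-3 + 0*6)² = (-3 + 0)² = (-3)² = 9)
(F - 1*(-6))² + O(10)*(7 - 4)² = (9 - 1*(-6))² + 10*(7 - 4)² = (9 + 6)² + 10*3² = 15² + 10*9 = 225 + 90 = 315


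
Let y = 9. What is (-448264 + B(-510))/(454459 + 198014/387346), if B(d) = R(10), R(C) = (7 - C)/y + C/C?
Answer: -130224756835/132024805371 ≈ -0.98637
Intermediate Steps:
R(C) = 16/9 - C/9 (R(C) = (7 - C)/9 + C/C = (7 - C)*(⅑) + 1 = (7/9 - C/9) + 1 = 16/9 - C/9)
B(d) = ⅔ (B(d) = 16/9 - ⅑*10 = 16/9 - 10/9 = ⅔)
(-448264 + B(-510))/(454459 + 198014/387346) = (-448264 + ⅔)/(454459 + 198014/387346) = -1344790/(3*(454459 + 198014*(1/387346))) = -1344790/(3*(454459 + 99007/193673)) = -1344790/(3*88016536914/193673) = -1344790/3*193673/88016536914 = -130224756835/132024805371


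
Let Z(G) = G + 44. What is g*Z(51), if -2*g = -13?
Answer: 1235/2 ≈ 617.50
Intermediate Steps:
g = 13/2 (g = -1/2*(-13) = 13/2 ≈ 6.5000)
Z(G) = 44 + G
g*Z(51) = 13*(44 + 51)/2 = (13/2)*95 = 1235/2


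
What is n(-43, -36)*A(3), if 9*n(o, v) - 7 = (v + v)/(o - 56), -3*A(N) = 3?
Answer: -85/99 ≈ -0.85859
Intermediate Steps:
A(N) = -1 (A(N) = -⅓*3 = -1)
n(o, v) = 7/9 + 2*v/(9*(-56 + o)) (n(o, v) = 7/9 + ((v + v)/(o - 56))/9 = 7/9 + ((2*v)/(-56 + o))/9 = 7/9 + (2*v/(-56 + o))/9 = 7/9 + 2*v/(9*(-56 + o)))
n(-43, -36)*A(3) = ((-392 + 2*(-36) + 7*(-43))/(9*(-56 - 43)))*(-1) = ((⅑)*(-392 - 72 - 301)/(-99))*(-1) = ((⅑)*(-1/99)*(-765))*(-1) = (85/99)*(-1) = -85/99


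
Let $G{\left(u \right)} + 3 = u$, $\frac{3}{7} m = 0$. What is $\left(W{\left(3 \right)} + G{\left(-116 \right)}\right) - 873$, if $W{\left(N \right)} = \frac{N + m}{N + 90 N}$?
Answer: $- \frac{90271}{91} \approx -991.99$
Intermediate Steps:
$m = 0$ ($m = \frac{7}{3} \cdot 0 = 0$)
$G{\left(u \right)} = -3 + u$
$W{\left(N \right)} = \frac{1}{91}$ ($W{\left(N \right)} = \frac{N + 0}{N + 90 N} = \frac{N}{91 N} = N \frac{1}{91 N} = \frac{1}{91}$)
$\left(W{\left(3 \right)} + G{\left(-116 \right)}\right) - 873 = \left(\frac{1}{91} - 119\right) - 873 = - \frac{10828}{91} - 873 = - \frac{90271}{91}$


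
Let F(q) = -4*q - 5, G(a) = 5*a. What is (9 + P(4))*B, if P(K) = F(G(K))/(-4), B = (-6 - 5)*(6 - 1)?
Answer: -6655/4 ≈ -1663.8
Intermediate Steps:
F(q) = -5 - 4*q
B = -55 (B = -11*5 = -55)
P(K) = 5/4 + 5*K (P(K) = (-5 - 20*K)/(-4) = (-5 - 20*K)*(-¼) = 5/4 + 5*K)
(9 + P(4))*B = (9 + (5/4 + 5*4))*(-55) = (9 + (5/4 + 20))*(-55) = (9 + 85/4)*(-55) = (121/4)*(-55) = -6655/4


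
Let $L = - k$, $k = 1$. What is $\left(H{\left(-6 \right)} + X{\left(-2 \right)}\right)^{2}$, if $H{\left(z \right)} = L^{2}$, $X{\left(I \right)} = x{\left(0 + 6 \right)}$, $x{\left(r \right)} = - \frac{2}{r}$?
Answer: $\frac{4}{9} \approx 0.44444$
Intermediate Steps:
$L = -1$ ($L = \left(-1\right) 1 = -1$)
$X{\left(I \right)} = - \frac{1}{3}$ ($X{\left(I \right)} = - \frac{2}{0 + 6} = - \frac{2}{6} = \left(-2\right) \frac{1}{6} = - \frac{1}{3}$)
$H{\left(z \right)} = 1$ ($H{\left(z \right)} = \left(-1\right)^{2} = 1$)
$\left(H{\left(-6 \right)} + X{\left(-2 \right)}\right)^{2} = \left(1 - \frac{1}{3}\right)^{2} = \left(\frac{2}{3}\right)^{2} = \frac{4}{9}$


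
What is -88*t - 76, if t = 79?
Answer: -7028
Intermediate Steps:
-88*t - 76 = -88*79 - 76 = -6952 - 76 = -7028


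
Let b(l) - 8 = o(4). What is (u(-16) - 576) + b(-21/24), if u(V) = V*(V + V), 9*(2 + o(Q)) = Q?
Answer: -518/9 ≈ -57.556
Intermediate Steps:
o(Q) = -2 + Q/9
u(V) = 2*V² (u(V) = V*(2*V) = 2*V²)
b(l) = 58/9 (b(l) = 8 + (-2 + (⅑)*4) = 8 + (-2 + 4/9) = 8 - 14/9 = 58/9)
(u(-16) - 576) + b(-21/24) = (2*(-16)² - 576) + 58/9 = (2*256 - 576) + 58/9 = (512 - 576) + 58/9 = -64 + 58/9 = -518/9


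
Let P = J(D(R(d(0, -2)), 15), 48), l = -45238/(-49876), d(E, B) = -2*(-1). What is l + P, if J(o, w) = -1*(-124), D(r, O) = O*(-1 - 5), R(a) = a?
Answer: 3114931/24938 ≈ 124.91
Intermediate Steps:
d(E, B) = 2
l = 22619/24938 (l = -45238*(-1/49876) = 22619/24938 ≈ 0.90701)
D(r, O) = -6*O (D(r, O) = O*(-6) = -6*O)
J(o, w) = 124
P = 124
l + P = 22619/24938 + 124 = 3114931/24938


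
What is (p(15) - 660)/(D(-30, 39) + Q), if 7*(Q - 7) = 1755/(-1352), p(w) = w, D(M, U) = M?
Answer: 469560/16879 ≈ 27.819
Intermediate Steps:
Q = 4961/728 (Q = 7 + (1755/(-1352))/7 = 7 + (1755*(-1/1352))/7 = 7 + (1/7)*(-135/104) = 7 - 135/728 = 4961/728 ≈ 6.8146)
(p(15) - 660)/(D(-30, 39) + Q) = (15 - 660)/(-30 + 4961/728) = -645/(-16879/728) = -645*(-728/16879) = 469560/16879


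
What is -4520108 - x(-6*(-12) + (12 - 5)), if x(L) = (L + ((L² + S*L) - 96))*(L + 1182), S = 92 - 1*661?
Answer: 44314639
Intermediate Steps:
S = -569 (S = 92 - 661 = -569)
x(L) = (1182 + L)*(-96 + L² - 568*L) (x(L) = (L + ((L² - 569*L) - 96))*(L + 1182) = (L + (-96 + L² - 569*L))*(1182 + L) = (-96 + L² - 568*L)*(1182 + L) = (1182 + L)*(-96 + L² - 568*L))
-4520108 - x(-6*(-12) + (12 - 5)) = -4520108 - (-113472 + (-6*(-12) + (12 - 5))³ - 671472*(-6*(-12) + (12 - 5)) + 614*(-6*(-12) + (12 - 5))²) = -4520108 - (-113472 + (72 + 7)³ - 671472*(72 + 7) + 614*(72 + 7)²) = -4520108 - (-113472 + 79³ - 671472*79 + 614*79²) = -4520108 - (-113472 + 493039 - 53046288 + 614*6241) = -4520108 - (-113472 + 493039 - 53046288 + 3831974) = -4520108 - 1*(-48834747) = -4520108 + 48834747 = 44314639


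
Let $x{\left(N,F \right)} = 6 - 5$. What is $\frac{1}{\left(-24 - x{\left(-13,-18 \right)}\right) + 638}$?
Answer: $\frac{1}{613} \approx 0.0016313$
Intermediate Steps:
$x{\left(N,F \right)} = 1$
$\frac{1}{\left(-24 - x{\left(-13,-18 \right)}\right) + 638} = \frac{1}{\left(-24 - 1\right) + 638} = \frac{1}{-25 + 638} = \frac{1}{613}$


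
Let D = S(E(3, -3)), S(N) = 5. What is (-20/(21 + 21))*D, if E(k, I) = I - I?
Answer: -50/21 ≈ -2.3810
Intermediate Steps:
E(k, I) = 0
D = 5
(-20/(21 + 21))*D = -20/(21 + 21)*5 = -20/42*5 = -20*1/42*5 = -10/21*5 = -50/21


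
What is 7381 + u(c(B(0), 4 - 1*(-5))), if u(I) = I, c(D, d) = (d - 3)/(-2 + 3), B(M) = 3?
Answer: 7387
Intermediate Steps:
c(D, d) = -3 + d (c(D, d) = (-3 + d)/1 = (-3 + d)*1 = -3 + d)
7381 + u(c(B(0), 4 - 1*(-5))) = 7381 + (-3 + (4 - 1*(-5))) = 7381 + (-3 + (4 + 5)) = 7381 + (-3 + 9) = 7381 + 6 = 7387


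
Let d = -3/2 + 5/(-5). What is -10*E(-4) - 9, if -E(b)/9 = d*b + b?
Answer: 531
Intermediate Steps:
d = -5/2 (d = -3*½ + 5*(-⅕) = -3/2 - 1 = -5/2 ≈ -2.5000)
E(b) = 27*b/2 (E(b) = -9*(-5*b/2 + b) = -(-27)*b/2 = 27*b/2)
-10*E(-4) - 9 = -135*(-4) - 9 = -10*(-54) - 9 = 540 - 9 = 531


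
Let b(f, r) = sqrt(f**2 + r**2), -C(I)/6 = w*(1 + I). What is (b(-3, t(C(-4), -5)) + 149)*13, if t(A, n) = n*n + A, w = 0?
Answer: 1937 + 13*sqrt(634) ≈ 2264.3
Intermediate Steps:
C(I) = 0 (C(I) = -0*(1 + I) = -6*0 = 0)
t(A, n) = A + n**2 (t(A, n) = n**2 + A = A + n**2)
(b(-3, t(C(-4), -5)) + 149)*13 = (sqrt((-3)**2 + (0 + (-5)**2)**2) + 149)*13 = (sqrt(9 + (0 + 25)**2) + 149)*13 = (sqrt(9 + 25**2) + 149)*13 = (sqrt(9 + 625) + 149)*13 = (sqrt(634) + 149)*13 = (149 + sqrt(634))*13 = 1937 + 13*sqrt(634)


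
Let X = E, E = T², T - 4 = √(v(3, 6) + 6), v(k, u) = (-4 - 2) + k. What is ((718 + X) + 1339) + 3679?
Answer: 5755 + 8*√3 ≈ 5768.9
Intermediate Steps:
v(k, u) = -6 + k
T = 4 + √3 (T = 4 + √((-6 + 3) + 6) = 4 + √(-3 + 6) = 4 + √3 ≈ 5.7320)
E = (4 + √3)² ≈ 32.856
X = (4 + √3)² ≈ 32.856
((718 + X) + 1339) + 3679 = ((718 + (4 + √3)²) + 1339) + 3679 = (2057 + (4 + √3)²) + 3679 = 5736 + (4 + √3)²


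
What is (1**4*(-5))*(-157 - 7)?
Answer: 820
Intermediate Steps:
(1**4*(-5))*(-157 - 7) = (1*(-5))*(-164) = -5*(-164) = 820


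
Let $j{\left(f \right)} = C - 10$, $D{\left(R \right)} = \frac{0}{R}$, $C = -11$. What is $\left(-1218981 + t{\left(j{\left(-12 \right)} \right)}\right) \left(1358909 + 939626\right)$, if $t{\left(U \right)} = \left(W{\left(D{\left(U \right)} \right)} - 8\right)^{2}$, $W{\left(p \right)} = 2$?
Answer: $-2801787745575$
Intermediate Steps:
$D{\left(R \right)} = 0$
$j{\left(f \right)} = -21$ ($j{\left(f \right)} = -11 - 10 = -21$)
$t{\left(U \right)} = 36$ ($t{\left(U \right)} = \left(2 - 8\right)^{2} = \left(-6\right)^{2} = 36$)
$\left(-1218981 + t{\left(j{\left(-12 \right)} \right)}\right) \left(1358909 + 939626\right) = \left(-1218981 + 36\right) \left(1358909 + 939626\right) = \left(-1218945\right) 2298535 = -2801787745575$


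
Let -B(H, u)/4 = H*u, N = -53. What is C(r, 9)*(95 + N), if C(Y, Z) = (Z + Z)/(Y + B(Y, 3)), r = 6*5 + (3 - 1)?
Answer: -189/88 ≈ -2.1477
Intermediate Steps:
B(H, u) = -4*H*u
r = 32 (r = 30 + 2 = 32)
C(Y, Z) = -2*Z/(11*Y) (C(Y, Z) = (Z + Z)/(Y - 4*Y*3) = (2*Z)/(Y - 12*Y) = (2*Z)/((-11*Y)) = (2*Z)*(-1/(11*Y)) = -2*Z/(11*Y))
C(r, 9)*(95 + N) = (-2/11*9/32)*(95 - 53) = -2/11*9*1/32*42 = -9/176*42 = -189/88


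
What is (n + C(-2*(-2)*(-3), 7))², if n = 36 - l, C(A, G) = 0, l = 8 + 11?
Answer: 289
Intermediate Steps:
l = 19
n = 17 (n = 36 - 1*19 = 36 - 19 = 17)
(n + C(-2*(-2)*(-3), 7))² = (17 + 0)² = 17² = 289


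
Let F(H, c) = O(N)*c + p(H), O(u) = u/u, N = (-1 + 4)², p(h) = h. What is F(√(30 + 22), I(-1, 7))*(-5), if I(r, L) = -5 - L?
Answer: 60 - 10*√13 ≈ 23.944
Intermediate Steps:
N = 9 (N = 3² = 9)
O(u) = 1
F(H, c) = H + c (F(H, c) = 1*c + H = c + H = H + c)
F(√(30 + 22), I(-1, 7))*(-5) = (√(30 + 22) + (-5 - 1*7))*(-5) = (√52 + (-5 - 7))*(-5) = (2*√13 - 12)*(-5) = (-12 + 2*√13)*(-5) = 60 - 10*√13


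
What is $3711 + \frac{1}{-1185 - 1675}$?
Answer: $\frac{10613459}{2860} \approx 3711.0$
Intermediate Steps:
$3711 + \frac{1}{-1185 - 1675} = 3711 + \frac{1}{-2860} = 3711 - \frac{1}{2860} = \frac{10613459}{2860}$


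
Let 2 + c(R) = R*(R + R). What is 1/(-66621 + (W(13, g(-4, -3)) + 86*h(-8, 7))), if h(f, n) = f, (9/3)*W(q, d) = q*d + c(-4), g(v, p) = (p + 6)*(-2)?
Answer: -1/67325 ≈ -1.4853e-5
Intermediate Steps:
g(v, p) = -12 - 2*p (g(v, p) = (6 + p)*(-2) = -12 - 2*p)
c(R) = -2 + 2*R**2 (c(R) = -2 + R*(R + R) = -2 + R*(2*R) = -2 + 2*R**2)
W(q, d) = 10 + d*q/3 (W(q, d) = (q*d + (-2 + 2*(-4)**2))/3 = (d*q + (-2 + 2*16))/3 = (d*q + (-2 + 32))/3 = (d*q + 30)/3 = (30 + d*q)/3 = 10 + d*q/3)
1/(-66621 + (W(13, g(-4, -3)) + 86*h(-8, 7))) = 1/(-66621 + ((10 + (1/3)*(-12 - 2*(-3))*13) + 86*(-8))) = 1/(-66621 + ((10 + (1/3)*(-12 + 6)*13) - 688)) = 1/(-66621 + ((10 + (1/3)*(-6)*13) - 688)) = 1/(-66621 + ((10 - 26) - 688)) = 1/(-66621 + (-16 - 688)) = 1/(-66621 - 704) = 1/(-67325) = -1/67325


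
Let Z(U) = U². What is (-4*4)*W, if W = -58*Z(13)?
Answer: 156832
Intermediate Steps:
W = -9802 (W = -58*13² = -58*169 = -9802)
(-4*4)*W = -4*4*(-9802) = -16*(-9802) = 156832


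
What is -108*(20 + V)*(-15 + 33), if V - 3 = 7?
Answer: -58320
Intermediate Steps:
V = 10 (V = 3 + 7 = 10)
-108*(20 + V)*(-15 + 33) = -108*(20 + 10)*(-15 + 33) = -3240*18 = -108*540 = -58320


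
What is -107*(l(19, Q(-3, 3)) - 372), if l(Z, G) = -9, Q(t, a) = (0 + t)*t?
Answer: 40767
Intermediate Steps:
Q(t, a) = t² (Q(t, a) = t*t = t²)
-107*(l(19, Q(-3, 3)) - 372) = -107*(-9 - 372) = -107*(-381) = 40767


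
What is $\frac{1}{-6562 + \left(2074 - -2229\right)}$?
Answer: $- \frac{1}{2259} \approx -0.00044267$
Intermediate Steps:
$\frac{1}{-6562 + \left(2074 - -2229\right)} = \frac{1}{-6562 + \left(2074 + 2229\right)} = \frac{1}{-6562 + 4303} = \frac{1}{-2259} = - \frac{1}{2259}$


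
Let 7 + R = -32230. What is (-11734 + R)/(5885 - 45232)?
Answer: 43971/39347 ≈ 1.1175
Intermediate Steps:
R = -32237 (R = -7 - 32230 = -32237)
(-11734 + R)/(5885 - 45232) = (-11734 - 32237)/(5885 - 45232) = -43971/(-39347) = -43971*(-1/39347) = 43971/39347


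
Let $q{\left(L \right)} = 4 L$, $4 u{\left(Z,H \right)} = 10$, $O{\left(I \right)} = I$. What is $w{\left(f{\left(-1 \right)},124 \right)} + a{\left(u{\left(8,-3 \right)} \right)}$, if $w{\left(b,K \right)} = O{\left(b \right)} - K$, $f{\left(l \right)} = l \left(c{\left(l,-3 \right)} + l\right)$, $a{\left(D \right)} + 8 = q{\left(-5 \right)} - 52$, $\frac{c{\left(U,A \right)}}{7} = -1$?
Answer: $-196$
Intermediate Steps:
$c{\left(U,A \right)} = -7$ ($c{\left(U,A \right)} = 7 \left(-1\right) = -7$)
$u{\left(Z,H \right)} = \frac{5}{2}$ ($u{\left(Z,H \right)} = \frac{1}{4} \cdot 10 = \frac{5}{2}$)
$a{\left(D \right)} = -80$ ($a{\left(D \right)} = -8 + \left(4 \left(-5\right) - 52\right) = -8 - 72 = -80$)
$f{\left(l \right)} = l \left(-7 + l\right)$
$w{\left(b,K \right)} = b - K$
$w{\left(f{\left(-1 \right)},124 \right)} + a{\left(u{\left(8,-3 \right)} \right)} = \left(- (-7 - 1) - 124\right) - 80 = \left(\left(-1\right) \left(-8\right) - 124\right) - 80 = \left(8 - 124\right) - 80 = -116 - 80 = -196$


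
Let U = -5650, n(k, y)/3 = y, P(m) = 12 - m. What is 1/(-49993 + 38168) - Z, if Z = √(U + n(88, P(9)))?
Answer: -1/11825 - I*√5641 ≈ -8.4567e-5 - 75.107*I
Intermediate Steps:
n(k, y) = 3*y
Z = I*√5641 (Z = √(-5650 + 3*(12 - 1*9)) = √(-5650 + 3*(12 - 9)) = √(-5650 + 3*3) = √(-5650 + 9) = √(-5641) = I*√5641 ≈ 75.107*I)
1/(-49993 + 38168) - Z = 1/(-49993 + 38168) - I*√5641 = 1/(-11825) - I*√5641 = -1/11825 - I*√5641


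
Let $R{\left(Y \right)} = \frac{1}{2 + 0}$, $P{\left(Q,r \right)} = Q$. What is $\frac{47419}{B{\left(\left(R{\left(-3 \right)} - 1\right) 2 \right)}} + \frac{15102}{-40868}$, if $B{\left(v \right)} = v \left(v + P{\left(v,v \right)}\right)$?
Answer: $\frac{242236186}{10217} \approx 23709.0$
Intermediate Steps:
$R{\left(Y \right)} = \frac{1}{2}$
$B{\left(v \right)} = 2 v^{2}$ ($B{\left(v \right)} = v \left(v + v\right) = v 2 v = 2 v^{2}$)
$\frac{47419}{B{\left(\left(R{\left(-3 \right)} - 1\right) 2 \right)}} + \frac{15102}{-40868} = \frac{47419}{2 \left(\left(\frac{1}{2} - 1\right) 2\right)^{2}} + \frac{15102}{-40868} = \frac{47419}{2 \left(\left(- \frac{1}{2}\right) 2\right)^{2}} + 15102 \left(- \frac{1}{40868}\right) = \frac{47419}{2 \left(-1\right)^{2}} - \frac{7551}{20434} = \frac{47419}{2 \cdot 1} - \frac{7551}{20434} = \frac{47419}{2} - \frac{7551}{20434} = \frac{242236186}{10217}$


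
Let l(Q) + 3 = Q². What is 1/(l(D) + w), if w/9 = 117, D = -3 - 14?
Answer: 1/1339 ≈ 0.00074683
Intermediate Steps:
D = -17
l(Q) = -3 + Q²
w = 1053 (w = 9*117 = 1053)
1/(l(D) + w) = 1/((-3 + (-17)²) + 1053) = 1/((-3 + 289) + 1053) = 1/(286 + 1053) = 1/1339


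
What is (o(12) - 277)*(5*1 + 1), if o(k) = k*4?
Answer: -1374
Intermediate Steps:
o(k) = 4*k
(o(12) - 277)*(5*1 + 1) = (4*12 - 277)*(5*1 + 1) = (48 - 277)*(5 + 1) = -229*6 = -1374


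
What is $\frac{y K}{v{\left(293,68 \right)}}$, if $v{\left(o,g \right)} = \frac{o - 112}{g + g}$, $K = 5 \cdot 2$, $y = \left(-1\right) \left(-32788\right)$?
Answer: $\frac{44591680}{181} \approx 2.4636 \cdot 10^{5}$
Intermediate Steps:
$y = 32788$
$K = 10$
$v{\left(o,g \right)} = \frac{-112 + o}{2 g}$
$\frac{y K}{v{\left(293,68 \right)}} = \frac{32788 \cdot 10}{\frac{1}{2} \cdot \frac{1}{68} \left(-112 + 293\right)} = \frac{327880}{\frac{1}{2} \cdot \frac{1}{68} \cdot 181} = \frac{327880}{\frac{181}{136}} = 327880 \cdot \frac{136}{181} = \frac{44591680}{181}$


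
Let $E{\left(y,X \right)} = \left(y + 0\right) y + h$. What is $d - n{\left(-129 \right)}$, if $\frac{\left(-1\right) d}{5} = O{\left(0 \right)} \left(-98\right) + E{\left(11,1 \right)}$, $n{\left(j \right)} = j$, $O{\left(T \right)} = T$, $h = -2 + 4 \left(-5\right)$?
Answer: $-366$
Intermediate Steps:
$h = -22$ ($h = -2 - 20 = -22$)
$E{\left(y,X \right)} = -22 + y^{2}$ ($E{\left(y,X \right)} = \left(y + 0\right) y - 22 = y y - 22 = y^{2} - 22 = -22 + y^{2}$)
$d = -495$ ($d = - 5 \left(0 \left(-98\right) - \left(22 - 11^{2}\right)\right) = - 5 \left(0 + \left(-22 + 121\right)\right) = - 5 \left(0 + 99\right) = \left(-5\right) 99 = -495$)
$d - n{\left(-129 \right)} = -495 - -129 = -495 + 129 = -366$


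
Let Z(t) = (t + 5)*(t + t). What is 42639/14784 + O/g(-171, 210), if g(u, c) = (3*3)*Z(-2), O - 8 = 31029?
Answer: -37853833/133056 ≈ -284.50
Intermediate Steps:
Z(t) = 2*t*(5 + t) (Z(t) = (5 + t)*(2*t) = 2*t*(5 + t))
O = 31037 (O = 8 + 31029 = 31037)
g(u, c) = -108 (g(u, c) = (3*3)*(2*(-2)*(5 - 2)) = 9*(2*(-2)*3) = 9*(-12) = -108)
42639/14784 + O/g(-171, 210) = 42639/14784 + 31037/(-108) = 42639*(1/14784) + 31037*(-1/108) = 14213/4928 - 31037/108 = -37853833/133056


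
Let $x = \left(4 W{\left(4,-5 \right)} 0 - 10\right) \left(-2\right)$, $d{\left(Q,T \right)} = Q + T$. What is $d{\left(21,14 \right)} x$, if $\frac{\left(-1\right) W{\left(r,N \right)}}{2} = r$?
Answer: $700$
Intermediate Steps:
$W{\left(r,N \right)} = - 2 r$
$x = 20$ ($x = \left(4 \left(\left(-2\right) 4\right) 0 - 10\right) \left(-2\right) = \left(4 \left(-8\right) 0 - 10\right) \left(-2\right) = \left(\left(-32\right) 0 - 10\right) \left(-2\right) = \left(0 - 10\right) \left(-2\right) = \left(-10\right) \left(-2\right) = 20$)
$d{\left(21,14 \right)} x = \left(21 + 14\right) 20 = 35 \cdot 20 = 700$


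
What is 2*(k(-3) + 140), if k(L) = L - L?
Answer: 280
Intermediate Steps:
k(L) = 0
2*(k(-3) + 140) = 2*(0 + 140) = 2*140 = 280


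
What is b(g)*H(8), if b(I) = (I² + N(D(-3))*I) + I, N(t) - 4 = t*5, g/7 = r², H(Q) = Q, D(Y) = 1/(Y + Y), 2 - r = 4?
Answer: 21616/3 ≈ 7205.3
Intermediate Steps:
r = -2 (r = 2 - 1*4 = 2 - 4 = -2)
D(Y) = 1/(2*Y)
g = 28 (g = 7*(-2)² = 7*4 = 28)
N(t) = 4 + 5*t (N(t) = 4 + t*5 = 4 + 5*t)
b(I) = I² + 25*I/6 (b(I) = (I² + (4 + 5*((½)/(-3)))*I) + I = (I² + (4 + 5*((½)*(-⅓)))*I) + I = (I² + (4 + 5*(-⅙))*I) + I = (I² + (4 - ⅚)*I) + I = (I² + 19*I/6) + I = I² + 25*I/6)
b(g)*H(8) = ((⅙)*28*(25 + 6*28))*8 = ((⅙)*28*(25 + 168))*8 = ((⅙)*28*193)*8 = (2702/3)*8 = 21616/3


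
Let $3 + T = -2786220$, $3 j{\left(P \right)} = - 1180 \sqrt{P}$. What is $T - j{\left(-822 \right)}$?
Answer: $-2786223 + \frac{1180 i \sqrt{822}}{3} \approx -2.7862 \cdot 10^{6} + 11277.0 i$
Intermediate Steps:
$j{\left(P \right)} = - \frac{1180 \sqrt{P}}{3}$ ($j{\left(P \right)} = \frac{\left(-1180\right) \sqrt{P}}{3} = - \frac{1180 \sqrt{P}}{3}$)
$T = -2786223$ ($T = -3 - 2786220 = -2786223$)
$T - j{\left(-822 \right)} = -2786223 - - \frac{1180 \sqrt{-822}}{3} = -2786223 - - \frac{1180 i \sqrt{822}}{3} = -2786223 + \frac{1180 i \sqrt{822}}{3}$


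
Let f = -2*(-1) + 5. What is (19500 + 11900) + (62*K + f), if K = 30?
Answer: 33267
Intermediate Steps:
f = 7 (f = 2 + 5 = 7)
(19500 + 11900) + (62*K + f) = (19500 + 11900) + (62*30 + 7) = 31400 + (1860 + 7) = 31400 + 1867 = 33267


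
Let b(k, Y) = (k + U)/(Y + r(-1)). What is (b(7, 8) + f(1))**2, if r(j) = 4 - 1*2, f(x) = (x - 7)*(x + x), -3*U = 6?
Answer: 529/4 ≈ 132.25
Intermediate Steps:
U = -2 (U = -1/3*6 = -2)
f(x) = 2*x*(-7 + x) (f(x) = (-7 + x)*(2*x) = 2*x*(-7 + x))
r(j) = 2 (r(j) = 4 - 2 = 2)
b(k, Y) = (-2 + k)/(2 + Y) (b(k, Y) = (k - 2)/(Y + 2) = (-2 + k)/(2 + Y))
(b(7, 8) + f(1))**2 = ((-2 + 7)/(2 + 8) + 2*1*(-7 + 1))**2 = (5/10 + 2*1*(-6))**2 = ((1/10)*5 - 12)**2 = (1/2 - 12)**2 = (-23/2)**2 = 529/4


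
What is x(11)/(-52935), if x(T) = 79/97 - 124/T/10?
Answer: 1669/282408225 ≈ 5.9099e-6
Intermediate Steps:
x(T) = 79/97 - 62/(5*T) (x(T) = 79*(1/97) - 124/T*(⅒) = 79/97 - 62/(5*T))
x(11)/(-52935) = ((1/485)*(-6014 + 395*11)/11)/(-52935) = ((1/485)*(1/11)*(-6014 + 4345))*(-1/52935) = ((1/485)*(1/11)*(-1669))*(-1/52935) = -1669/5335*(-1/52935) = 1669/282408225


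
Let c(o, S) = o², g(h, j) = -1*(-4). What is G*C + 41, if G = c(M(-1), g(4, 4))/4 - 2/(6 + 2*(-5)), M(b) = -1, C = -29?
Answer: 77/4 ≈ 19.250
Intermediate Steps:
g(h, j) = 4
G = ¾ (G = (-1)²/4 - 2/(6 + 2*(-5)) = 1*(¼) - 2/(6 - 10) = ¼ - 2/(-4) = ¼ - 2*(-¼) = ¼ + ½ = ¾ ≈ 0.75000)
G*C + 41 = (¾)*(-29) + 41 = -87/4 + 41 = 77/4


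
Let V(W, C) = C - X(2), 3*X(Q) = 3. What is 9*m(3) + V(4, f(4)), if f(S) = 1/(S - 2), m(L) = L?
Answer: 53/2 ≈ 26.500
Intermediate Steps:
f(S) = 1/(-2 + S)
X(Q) = 1 (X(Q) = (⅓)*3 = 1)
V(W, C) = -1 + C (V(W, C) = C - 1*1 = C - 1 = -1 + C)
9*m(3) + V(4, f(4)) = 9*3 + (-1 + 1/(-2 + 4)) = 27 + (-1 + 1/2) = 27 + (-1 + ½) = 27 - ½ = 53/2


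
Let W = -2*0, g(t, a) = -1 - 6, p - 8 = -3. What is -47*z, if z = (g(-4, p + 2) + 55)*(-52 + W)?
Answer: 117312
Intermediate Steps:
p = 5 (p = 8 - 3 = 5)
g(t, a) = -7
W = 0
z = -2496 (z = (-7 + 55)*(-52 + 0) = 48*(-52) = -2496)
-47*z = -47*(-2496) = 117312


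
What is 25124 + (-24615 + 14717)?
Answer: 15226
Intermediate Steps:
25124 + (-24615 + 14717) = 25124 - 9898 = 15226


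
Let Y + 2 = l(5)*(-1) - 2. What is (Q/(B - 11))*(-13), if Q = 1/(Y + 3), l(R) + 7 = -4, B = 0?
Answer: 13/110 ≈ 0.11818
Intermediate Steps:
l(R) = -11 (l(R) = -7 - 4 = -11)
Y = 7 (Y = -2 + (-11*(-1) - 2) = -2 + (11 - 2) = -2 + 9 = 7)
Q = ⅒ (Q = 1/(7 + 3) = 1/10 = ⅒ ≈ 0.10000)
(Q/(B - 11))*(-13) = (1/(10*(0 - 11)))*(-13) = ((⅒)/(-11))*(-13) = ((⅒)*(-1/11))*(-13) = -1/110*(-13) = 13/110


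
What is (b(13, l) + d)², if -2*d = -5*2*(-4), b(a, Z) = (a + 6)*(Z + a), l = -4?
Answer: 22801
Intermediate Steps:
b(a, Z) = (6 + a)*(Z + a)
d = -20 (d = -(-5*2)*(-4)/2 = -(-5)*(-4) = -½*40 = -20)
(b(13, l) + d)² = ((13² + 6*(-4) + 6*13 - 4*13) - 20)² = ((169 - 24 + 78 - 52) - 20)² = (171 - 20)² = 151² = 22801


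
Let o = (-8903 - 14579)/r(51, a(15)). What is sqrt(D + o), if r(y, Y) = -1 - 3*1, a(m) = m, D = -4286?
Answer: sqrt(6338)/2 ≈ 39.806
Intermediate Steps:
r(y, Y) = -4 (r(y, Y) = -1 - 3 = -4)
o = 11741/2 (o = (-8903 - 14579)/(-4) = -23482*(-1/4) = 11741/2 ≈ 5870.5)
sqrt(D + o) = sqrt(-4286 + 11741/2) = sqrt(3169/2) = sqrt(6338)/2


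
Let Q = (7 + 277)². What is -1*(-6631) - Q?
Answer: -74025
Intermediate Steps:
Q = 80656 (Q = 284² = 80656)
-1*(-6631) - Q = -1*(-6631) - 1*80656 = 6631 - 80656 = -74025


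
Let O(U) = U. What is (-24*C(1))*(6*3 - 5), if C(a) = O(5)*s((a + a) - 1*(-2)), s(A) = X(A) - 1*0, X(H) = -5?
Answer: 7800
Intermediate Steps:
s(A) = -5 (s(A) = -5 - 1*0 = -5 + 0 = -5)
C(a) = -25 (C(a) = 5*(-5) = -25)
(-24*C(1))*(6*3 - 5) = (-24*(-25))*(6*3 - 5) = 600*(18 - 5) = 600*13 = 7800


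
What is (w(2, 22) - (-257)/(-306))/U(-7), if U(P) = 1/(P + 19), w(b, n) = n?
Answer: 12950/51 ≈ 253.92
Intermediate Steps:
U(P) = 1/(19 + P)
(w(2, 22) - (-257)/(-306))/U(-7) = (22 - (-257)/(-306))/(1/(19 - 7)) = (22 - (-257)*(-1)/306)/(1/12) = (22 - 1*257/306)/(1/12) = (22 - 257/306)*12 = (6475/306)*12 = 12950/51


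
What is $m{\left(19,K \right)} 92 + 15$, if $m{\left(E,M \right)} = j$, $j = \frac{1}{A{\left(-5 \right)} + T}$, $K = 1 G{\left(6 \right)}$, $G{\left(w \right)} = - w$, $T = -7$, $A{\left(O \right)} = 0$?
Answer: $\frac{13}{7} \approx 1.8571$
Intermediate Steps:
$K = -6$ ($K = 1 \left(\left(-1\right) 6\right) = 1 \left(-6\right) = -6$)
$j = - \frac{1}{7}$ ($j = \frac{1}{0 - 7} = \frac{1}{-7} = - \frac{1}{7} \approx -0.14286$)
$m{\left(E,M \right)} = - \frac{1}{7}$
$m{\left(19,K \right)} 92 + 15 = \left(- \frac{1}{7}\right) 92 + 15 = - \frac{92}{7} + 15 = \frac{13}{7}$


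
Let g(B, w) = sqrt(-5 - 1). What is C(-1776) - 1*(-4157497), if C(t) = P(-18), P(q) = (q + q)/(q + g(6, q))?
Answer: 228662443/55 + 6*I*sqrt(6)/55 ≈ 4.1575e+6 + 0.26722*I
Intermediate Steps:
g(B, w) = I*sqrt(6) (g(B, w) = sqrt(-6) = I*sqrt(6))
P(q) = 2*q/(q + I*sqrt(6)) (P(q) = (q + q)/(q + I*sqrt(6)) = (2*q)/(q + I*sqrt(6)) = 2*q/(q + I*sqrt(6)))
C(t) = -36/(-18 + I*sqrt(6)) (C(t) = 2*(-18)/(-18 + I*sqrt(6)) = -36/(-18 + I*sqrt(6)))
C(-1776) - 1*(-4157497) = (108/55 + 6*I*sqrt(6)/55) - 1*(-4157497) = (108/55 + 6*I*sqrt(6)/55) + 4157497 = 228662443/55 + 6*I*sqrt(6)/55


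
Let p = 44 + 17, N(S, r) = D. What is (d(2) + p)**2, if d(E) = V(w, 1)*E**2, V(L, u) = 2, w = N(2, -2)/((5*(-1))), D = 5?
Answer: 4761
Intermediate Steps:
N(S, r) = 5
w = -1 (w = 5/((5*(-1))) = 5/(-5) = 5*(-1/5) = -1)
d(E) = 2*E**2
p = 61
(d(2) + p)**2 = (2*2**2 + 61)**2 = (2*4 + 61)**2 = (8 + 61)**2 = 69**2 = 4761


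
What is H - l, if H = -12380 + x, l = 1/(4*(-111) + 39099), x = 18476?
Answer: 235640879/38655 ≈ 6096.0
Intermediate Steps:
l = 1/38655 (l = 1/(-444 + 39099) = 1/38655 ≈ 2.5870e-5)
H = 6096 (H = -12380 + 18476 = 6096)
H - l = 6096 - 1*1/38655 = 6096 - 1/38655 = 235640879/38655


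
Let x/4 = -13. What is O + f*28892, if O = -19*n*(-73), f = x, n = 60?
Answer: -1419164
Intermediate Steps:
x = -52 (x = 4*(-13) = -52)
f = -52
O = 83220 (O = -19*60*(-73) = -1140*(-73) = 83220)
O + f*28892 = 83220 - 52*28892 = 83220 - 1502384 = -1419164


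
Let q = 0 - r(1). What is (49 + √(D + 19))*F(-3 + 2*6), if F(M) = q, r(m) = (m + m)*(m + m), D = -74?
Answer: -196 - 4*I*√55 ≈ -196.0 - 29.665*I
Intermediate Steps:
r(m) = 4*m² (r(m) = (2*m)*(2*m) = 4*m²)
q = -4 (q = 0 - 4*1² = 0 - 4 = -4)
F(M) = -4
(49 + √(D + 19))*F(-3 + 2*6) = (49 + √(-74 + 19))*(-4) = (49 + √(-55))*(-4) = (49 + I*√55)*(-4) = -196 - 4*I*√55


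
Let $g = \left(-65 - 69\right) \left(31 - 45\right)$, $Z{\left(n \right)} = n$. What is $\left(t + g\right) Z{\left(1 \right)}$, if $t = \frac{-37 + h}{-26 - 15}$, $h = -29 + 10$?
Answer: $\frac{76972}{41} \approx 1877.4$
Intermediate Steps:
$h = -19$
$g = 1876$ ($g = \left(-134\right) \left(-14\right) = 1876$)
$t = \frac{56}{41}$ ($t = \frac{-37 - 19}{-26 - 15} = - \frac{56}{-41} = \left(-56\right) \left(- \frac{1}{41}\right) = \frac{56}{41} \approx 1.3659$)
$\left(t + g\right) Z{\left(1 \right)} = \left(\frac{56}{41} + 1876\right) 1 = \frac{76972}{41} \cdot 1 = \frac{76972}{41}$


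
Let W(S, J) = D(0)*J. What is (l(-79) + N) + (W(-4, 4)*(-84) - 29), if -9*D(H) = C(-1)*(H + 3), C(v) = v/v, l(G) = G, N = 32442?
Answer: 32446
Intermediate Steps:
C(v) = 1
D(H) = -⅓ - H/9 (D(H) = -(H + 3)/9 = -(3 + H)/9 = -⅓ - H/9)
W(S, J) = -J/3 (W(S, J) = (-⅓ - ⅑*0)*J = (-⅓ + 0)*J = -J/3)
(l(-79) + N) + (W(-4, 4)*(-84) - 29) = (-79 + 32442) + (-⅓*4*(-84) - 29) = 32363 + (-4/3*(-84) - 29) = 32363 + (112 - 29) = 32363 + 83 = 32446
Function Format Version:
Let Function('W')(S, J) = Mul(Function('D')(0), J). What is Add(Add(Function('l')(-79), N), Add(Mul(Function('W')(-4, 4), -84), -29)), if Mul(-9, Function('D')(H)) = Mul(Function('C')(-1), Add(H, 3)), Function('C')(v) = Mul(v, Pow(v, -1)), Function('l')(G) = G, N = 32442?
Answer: 32446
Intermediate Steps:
Function('C')(v) = 1
Function('D')(H) = Add(Rational(-1, 3), Mul(Rational(-1, 9), H)) (Function('D')(H) = Mul(Rational(-1, 9), Mul(1, Add(H, 3))) = Mul(Rational(-1, 9), Mul(1, Add(3, H))) = Mul(Rational(-1, 9), Add(3, H)) = Add(Rational(-1, 3), Mul(Rational(-1, 9), H)))
Function('W')(S, J) = Mul(Rational(-1, 3), J) (Function('W')(S, J) = Mul(Add(Rational(-1, 3), Mul(Rational(-1, 9), 0)), J) = Mul(Add(Rational(-1, 3), 0), J) = Mul(Rational(-1, 3), J))
Add(Add(Function('l')(-79), N), Add(Mul(Function('W')(-4, 4), -84), -29)) = Add(Add(-79, 32442), Add(Mul(Mul(Rational(-1, 3), 4), -84), -29)) = Add(32363, Add(Mul(Rational(-4, 3), -84), -29)) = Add(32363, Add(112, -29)) = Add(32363, 83) = 32446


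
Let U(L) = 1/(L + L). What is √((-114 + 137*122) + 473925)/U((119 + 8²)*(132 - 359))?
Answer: -415410*√19621 ≈ -5.8189e+7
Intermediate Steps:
U(L) = 1/(2*L)
√((-114 + 137*122) + 473925)/U((119 + 8²)*(132 - 359)) = √((-114 + 137*122) + 473925)/((1/(2*(((119 + 8²)*(132 - 359)))))) = √((-114 + 16714) + 473925)/((1/(2*(((119 + 64)*(-227)))))) = √(16600 + 473925)/((1/(2*((183*(-227)))))) = √490525/(((½)/(-41541))) = (5*√19621)/(((½)*(-1/41541))) = (5*√19621)/(-1/83082) = (5*√19621)*(-83082) = -415410*√19621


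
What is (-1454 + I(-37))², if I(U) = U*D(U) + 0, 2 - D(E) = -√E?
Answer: 2284131 + 113072*I*√37 ≈ 2.2841e+6 + 6.8779e+5*I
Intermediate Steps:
D(E) = 2 + √E (D(E) = 2 - (-1)*√E = 2 + √E)
I(U) = U*(2 + √U) (I(U) = U*(2 + √U) + 0 = U*(2 + √U))
(-1454 + I(-37))² = (-1454 - 37*(2 + √(-37)))² = (-1454 - 37*(2 + I*√37))² = (-1454 + (-74 - 37*I*√37))² = (-1528 - 37*I*√37)²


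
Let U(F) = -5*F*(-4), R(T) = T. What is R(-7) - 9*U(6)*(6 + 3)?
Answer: -9727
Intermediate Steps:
U(F) = 20*F
R(-7) - 9*U(6)*(6 + 3) = -7 - 9*20*6*(6 + 3) = -7 - 1080*9 = -7 - 9*1080 = -7 - 9720 = -9727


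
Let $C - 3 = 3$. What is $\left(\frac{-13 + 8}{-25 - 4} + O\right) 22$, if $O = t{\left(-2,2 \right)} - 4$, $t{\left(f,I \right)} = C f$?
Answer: $- \frac{10098}{29} \approx -348.21$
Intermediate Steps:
$C = 6$ ($C = 3 + 3 = 6$)
$t{\left(f,I \right)} = 6 f$
$O = -16$ ($O = 6 \left(-2\right) - 4 = -12 - 4 = -16$)
$\left(\frac{-13 + 8}{-25 - 4} + O\right) 22 = \left(\frac{-13 + 8}{-25 - 4} - 16\right) 22 = \left(- \frac{5}{-29} - 16\right) 22 = \left(\left(-5\right) \left(- \frac{1}{29}\right) - 16\right) 22 = \left(\frac{5}{29} - 16\right) 22 = \left(- \frac{459}{29}\right) 22 = - \frac{10098}{29}$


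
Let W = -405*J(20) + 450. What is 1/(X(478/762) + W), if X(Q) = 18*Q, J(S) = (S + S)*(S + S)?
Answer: -127/82237416 ≈ -1.5443e-6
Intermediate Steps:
J(S) = 4*S² (J(S) = (2*S)*(2*S) = 4*S²)
W = -647550 (W = -1620*20² + 450 = -1620*400 + 450 = -405*1600 + 450 = -648000 + 450 = -647550)
1/(X(478/762) + W) = 1/(18*(478/762) - 647550) = 1/(18*(478*(1/762)) - 647550) = 1/(18*(239/381) - 647550) = 1/(1434/127 - 647550) = 1/(-82237416/127) = -127/82237416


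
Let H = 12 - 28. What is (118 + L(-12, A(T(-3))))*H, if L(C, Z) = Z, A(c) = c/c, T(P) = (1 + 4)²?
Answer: -1904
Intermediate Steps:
T(P) = 25 (T(P) = 5² = 25)
A(c) = 1
H = -16
(118 + L(-12, A(T(-3))))*H = (118 + 1)*(-16) = 119*(-16) = -1904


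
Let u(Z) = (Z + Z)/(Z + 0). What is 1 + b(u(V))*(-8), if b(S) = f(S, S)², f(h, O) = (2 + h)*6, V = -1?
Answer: -4607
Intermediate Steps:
u(Z) = 2 (u(Z) = (2*Z)/Z = 2)
f(h, O) = 12 + 6*h
b(S) = (12 + 6*S)²
1 + b(u(V))*(-8) = 1 + (36*(2 + 2)²)*(-8) = 1 + (36*4²)*(-8) = 1 + (36*16)*(-8) = 1 + 576*(-8) = 1 - 4608 = -4607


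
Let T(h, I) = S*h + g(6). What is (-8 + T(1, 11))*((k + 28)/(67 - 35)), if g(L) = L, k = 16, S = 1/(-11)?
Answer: -23/8 ≈ -2.8750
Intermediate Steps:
S = -1/11 ≈ -0.090909
T(h, I) = 6 - h/11 (T(h, I) = -h/11 + 6 = 6 - h/11)
(-8 + T(1, 11))*((k + 28)/(67 - 35)) = (-8 + (6 - 1/11*1))*((16 + 28)/(67 - 35)) = (-8 + (6 - 1/11))*(44/32) = (-8 + 65/11)*(44*(1/32)) = -23/11*11/8 = -23/8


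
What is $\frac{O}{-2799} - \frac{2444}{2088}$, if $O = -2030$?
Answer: $- \frac{72281}{162342} \approx -0.44524$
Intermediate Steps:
$\frac{O}{-2799} - \frac{2444}{2088} = - \frac{2030}{-2799} - \frac{2444}{2088} = \left(-2030\right) \left(- \frac{1}{2799}\right) - \frac{611}{522} = \frac{2030}{2799} - \frac{611}{522} = - \frac{72281}{162342}$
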